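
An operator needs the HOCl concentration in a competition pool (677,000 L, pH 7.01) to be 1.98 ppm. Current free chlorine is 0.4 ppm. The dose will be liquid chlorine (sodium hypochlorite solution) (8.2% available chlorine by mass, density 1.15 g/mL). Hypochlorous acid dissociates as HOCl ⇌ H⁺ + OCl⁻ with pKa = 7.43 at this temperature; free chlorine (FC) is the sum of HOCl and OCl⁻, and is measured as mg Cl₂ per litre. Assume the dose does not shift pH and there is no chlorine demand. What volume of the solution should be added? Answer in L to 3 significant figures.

16.7 L

[OCl⁻]/[HOCl] = 10^(pH − pKa) = 10^(7.01 − 7.43) = 0.3802; fraction as HOCl = 1/(1 + 0.3802) = 0.7245.
Free chlorine required for 1.98 ppm HOCl: 1.98 / 0.7245 = 2.733 ppm.
FC to add: 2.733 − 0.4 = 2.333 mg/L as Cl₂.
Cl₂ equivalent: 2.333 mg/L × 677,000 L = 1579 g.
Product at 8.2% available Cl: 1579 / 0.082 = 19,260 g.
Volume: 19,260 g ÷ 1.15 g/mL = 16,750 mL.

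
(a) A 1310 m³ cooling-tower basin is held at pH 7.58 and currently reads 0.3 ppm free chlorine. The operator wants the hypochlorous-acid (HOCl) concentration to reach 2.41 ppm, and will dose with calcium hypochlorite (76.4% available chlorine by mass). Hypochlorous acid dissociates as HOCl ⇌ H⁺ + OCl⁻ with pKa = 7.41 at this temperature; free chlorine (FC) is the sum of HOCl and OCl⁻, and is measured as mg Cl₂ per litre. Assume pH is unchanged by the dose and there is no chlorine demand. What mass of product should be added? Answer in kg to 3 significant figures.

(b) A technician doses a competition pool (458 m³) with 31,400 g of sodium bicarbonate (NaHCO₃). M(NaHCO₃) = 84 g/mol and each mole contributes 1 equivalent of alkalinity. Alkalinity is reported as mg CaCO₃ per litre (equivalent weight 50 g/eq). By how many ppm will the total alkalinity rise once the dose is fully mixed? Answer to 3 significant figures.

(a) 9.73 kg; (b) 40.8 ppm

(a) Volume: 1310 m³ = 1,310,000 L.
(a) [OCl⁻]/[HOCl] = 10^(pH − pKa) = 10^(7.58 − 7.41) = 1.479; fraction as HOCl = 1/(1 + 1.479) = 0.4034.
(a) Free chlorine required for 2.41 ppm HOCl: 2.41 / 0.4034 = 5.975 ppm.
(a) FC to add: 5.975 − 0.3 = 5.675 mg/L as Cl₂.
(a) Cl₂ equivalent: 5.675 mg/L × 1,310,000 L = 7434 g.
(a) Product at 76.4% available Cl: 7434 / 0.764 = 9730 g.

(b) Volume: 458 m³ = 458,000 L.
(b) Moles of NaHCO₃: 31,400 g ÷ 84 g/mol = 373.8 mol → 373.8 eq of alkalinity.
(b) As CaCO₃: 373.8 eq × 50 g/eq = 18,690 g.
(b) Rise: 18,690 g / 458,000 L × 1000 = 40.81 mg/L.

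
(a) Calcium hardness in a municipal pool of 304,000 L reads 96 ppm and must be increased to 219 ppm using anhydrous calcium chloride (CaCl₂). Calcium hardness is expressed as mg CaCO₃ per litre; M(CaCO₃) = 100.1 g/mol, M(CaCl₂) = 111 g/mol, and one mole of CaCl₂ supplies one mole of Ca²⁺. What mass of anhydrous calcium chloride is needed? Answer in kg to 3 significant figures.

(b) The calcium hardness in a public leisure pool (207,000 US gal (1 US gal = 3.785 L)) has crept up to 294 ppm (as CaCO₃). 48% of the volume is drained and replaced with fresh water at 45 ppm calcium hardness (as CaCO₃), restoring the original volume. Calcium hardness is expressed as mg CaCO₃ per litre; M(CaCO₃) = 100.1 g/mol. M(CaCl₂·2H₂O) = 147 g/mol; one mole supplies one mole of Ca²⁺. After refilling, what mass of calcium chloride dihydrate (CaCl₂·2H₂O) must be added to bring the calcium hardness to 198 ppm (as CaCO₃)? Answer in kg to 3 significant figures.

(a) 41.5 kg; (b) 27.1 kg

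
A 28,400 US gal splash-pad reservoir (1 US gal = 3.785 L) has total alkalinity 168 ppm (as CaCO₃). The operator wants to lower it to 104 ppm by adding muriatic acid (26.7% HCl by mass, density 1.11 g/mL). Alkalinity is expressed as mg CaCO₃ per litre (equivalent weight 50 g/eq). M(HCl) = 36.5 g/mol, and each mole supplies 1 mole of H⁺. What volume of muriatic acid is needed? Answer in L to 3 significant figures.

Volume: 28,400 US gal × 3.785 L/gal = 107,494 L.
Alkalinity to neutralize: (168 − 104) = 64 mg/L as CaCO₃ × 107,494 L = 6880 g as CaCO₃.
Equivalents of H⁺ required: 6880 ÷ 50 g/eq = 137.6 eq = 137.6 mol HCl.
Mass of HCl: 137.6 × 36.5 = 5022 g.
Mass of 26.7% solution: 5022 / 0.267 = 18,810 g.
Volume: 18,810 g ÷ 1.11 g/mL = 16,950 mL.

16.9 L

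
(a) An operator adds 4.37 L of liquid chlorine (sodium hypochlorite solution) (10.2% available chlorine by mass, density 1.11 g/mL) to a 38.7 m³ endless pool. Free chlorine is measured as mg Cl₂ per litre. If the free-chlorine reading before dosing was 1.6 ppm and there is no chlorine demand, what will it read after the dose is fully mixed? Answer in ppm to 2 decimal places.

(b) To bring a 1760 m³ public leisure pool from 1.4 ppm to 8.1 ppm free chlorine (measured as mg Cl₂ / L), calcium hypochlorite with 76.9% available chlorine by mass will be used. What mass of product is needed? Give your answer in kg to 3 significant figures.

(a) 14.38 ppm; (b) 15.3 kg

(a) Volume: 38.7 m³ = 38,700 L.
(a) Mass of solution: 4.37 L × 1000 mL/L × 1.11 g/mL = 4851 g.
(a) Available chlorine delivered: 4851 g × 0.102 = 494.8 g as Cl₂.
(a) Concentration rise: 494.8 g / 38,700 L = 12.78 mg/L = 12.78 ppm.
(a) Final FC: 1.6 + 12.78 = 14.38 ppm.

(b) Volume: 1760 m³ = 1,760,000 L.
(b) Chlorine deficit: 8.1 − 1.4 = 6.7 ppm = 6.7 mg/L as Cl₂.
(b) Cl₂ equivalent needed: 6.7 mg/L × 1,760,000 L = 11,790,000 mg = 11,790 g.
(b) Product at 76.9% available chlorine: 11,790 / 0.769 = 15,330 g.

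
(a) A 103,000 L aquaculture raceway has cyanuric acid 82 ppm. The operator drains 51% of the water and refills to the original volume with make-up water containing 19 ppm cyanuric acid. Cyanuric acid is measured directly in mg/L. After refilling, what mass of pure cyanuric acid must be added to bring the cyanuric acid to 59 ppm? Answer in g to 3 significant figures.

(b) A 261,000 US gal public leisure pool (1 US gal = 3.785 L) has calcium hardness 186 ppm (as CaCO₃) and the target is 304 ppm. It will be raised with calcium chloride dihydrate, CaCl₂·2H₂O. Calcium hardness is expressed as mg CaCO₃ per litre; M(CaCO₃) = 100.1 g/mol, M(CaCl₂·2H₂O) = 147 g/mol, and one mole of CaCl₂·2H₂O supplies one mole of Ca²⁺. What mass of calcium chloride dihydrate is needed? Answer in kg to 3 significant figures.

(a) After draining 51% and refilling: 82 × 0.49 + 19 × 0.51 = 49.87 ppm.
(a) Deficit to target: 59 − 49.87 = 9.13 mg/L.
(a) Mass: 9.13 mg/L × 103,000 L = 940.4 g cyanuric acid.

(b) Volume: 261,000 US gal × 3.785 L/gal = 987,885 L.
(b) Hardness to add: (304 − 186) = 118 mg/L as CaCO₃ × 987,885 L = 116,600 g as CaCO₃.
(b) Moles of Ca²⁺ (1 mol Ca²⁺ ≡ 1 mol CaCO₃): 116,600 / 100.1 g/mol = 1165 mol.
(b) Mass of CaCl₂·2H₂O: 1165 × 147 = 171,200 g.

(a) 940 g; (b) 171 kg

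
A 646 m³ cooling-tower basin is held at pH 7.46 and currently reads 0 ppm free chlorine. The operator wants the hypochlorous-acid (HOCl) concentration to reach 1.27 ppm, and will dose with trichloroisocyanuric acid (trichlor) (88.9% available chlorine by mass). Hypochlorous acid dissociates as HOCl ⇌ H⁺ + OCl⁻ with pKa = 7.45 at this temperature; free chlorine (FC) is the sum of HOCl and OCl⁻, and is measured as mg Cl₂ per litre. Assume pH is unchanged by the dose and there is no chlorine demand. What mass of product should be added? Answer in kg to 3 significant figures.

Volume: 646 m³ = 646,000 L.
[OCl⁻]/[HOCl] = 10^(pH − pKa) = 10^(7.46 − 7.45) = 1.023; fraction as HOCl = 1/(1 + 1.023) = 0.4942.
Free chlorine required for 1.27 ppm HOCl: 1.27 / 0.4942 = 2.57 ppm.
FC to add: 2.57 − 0 = 2.57 mg/L as Cl₂.
Cl₂ equivalent: 2.57 mg/L × 646,000 L = 1660 g.
Product at 88.9% available Cl: 1660 / 0.889 = 1867 g.

1.87 kg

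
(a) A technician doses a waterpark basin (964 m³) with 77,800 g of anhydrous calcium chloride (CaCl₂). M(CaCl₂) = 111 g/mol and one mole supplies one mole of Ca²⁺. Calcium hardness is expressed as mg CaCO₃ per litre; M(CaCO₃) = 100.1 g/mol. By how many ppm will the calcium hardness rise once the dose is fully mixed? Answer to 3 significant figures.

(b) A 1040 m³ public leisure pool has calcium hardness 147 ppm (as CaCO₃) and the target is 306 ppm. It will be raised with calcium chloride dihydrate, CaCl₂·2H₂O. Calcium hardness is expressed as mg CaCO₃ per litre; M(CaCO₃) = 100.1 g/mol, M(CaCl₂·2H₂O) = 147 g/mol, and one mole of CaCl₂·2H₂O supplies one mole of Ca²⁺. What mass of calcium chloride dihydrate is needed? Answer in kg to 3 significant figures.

(a) 72.8 ppm; (b) 243 kg

(a) Volume: 964 m³ = 964,000 L.
(a) Moles of Ca²⁺: 77,800 g ÷ 111 g/mol = 700.9 mol.
(a) As CaCO₃: 700.9 mol × 100.1 g/mol = 70,160 g.
(a) Rise: 70,160 g / 964,000 L × 1000 = 72.78 mg/L.

(b) Volume: 1040 m³ = 1,040,000 L.
(b) Hardness to add: (306 − 147) = 159 mg/L as CaCO₃ × 1,040,000 L = 165,400 g as CaCO₃.
(b) Moles of Ca²⁺ (1 mol Ca²⁺ ≡ 1 mol CaCO₃): 165,400 / 100.1 g/mol = 1652 mol.
(b) Mass of CaCl₂·2H₂O: 1652 × 147 = 242,800 g.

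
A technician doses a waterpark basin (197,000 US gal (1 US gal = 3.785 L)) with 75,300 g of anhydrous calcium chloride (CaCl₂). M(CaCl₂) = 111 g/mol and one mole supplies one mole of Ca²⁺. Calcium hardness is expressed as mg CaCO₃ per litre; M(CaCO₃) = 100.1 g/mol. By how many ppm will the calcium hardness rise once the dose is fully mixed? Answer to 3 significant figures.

91.1 ppm

Volume: 197,000 US gal × 3.785 L/gal = 745,645 L.
Moles of Ca²⁺: 75,300 g ÷ 111 g/mol = 678.4 mol.
As CaCO₃: 678.4 mol × 100.1 g/mol = 67,910 g.
Rise: 67,910 g / 745,645 L × 1000 = 91.07 mg/L.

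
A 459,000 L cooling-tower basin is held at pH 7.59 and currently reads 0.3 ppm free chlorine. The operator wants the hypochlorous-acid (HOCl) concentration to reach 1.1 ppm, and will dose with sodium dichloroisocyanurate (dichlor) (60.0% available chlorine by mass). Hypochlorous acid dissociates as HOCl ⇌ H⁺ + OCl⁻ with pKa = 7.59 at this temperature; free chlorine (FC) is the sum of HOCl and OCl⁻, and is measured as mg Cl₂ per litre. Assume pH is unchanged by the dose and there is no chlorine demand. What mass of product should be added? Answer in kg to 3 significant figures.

1.45 kg

[OCl⁻]/[HOCl] = 10^(pH − pKa) = 10^(7.59 − 7.59) = 1; fraction as HOCl = 1/(1 + 1) = 0.5.
Free chlorine required for 1.1 ppm HOCl: 1.1 / 0.5 = 2.2 ppm.
FC to add: 2.2 − 0.3 = 1.9 mg/L as Cl₂.
Cl₂ equivalent: 1.9 mg/L × 459,000 L = 872.1 g.
Product at 60.0% available Cl: 872.1 / 0.6 = 1454 g.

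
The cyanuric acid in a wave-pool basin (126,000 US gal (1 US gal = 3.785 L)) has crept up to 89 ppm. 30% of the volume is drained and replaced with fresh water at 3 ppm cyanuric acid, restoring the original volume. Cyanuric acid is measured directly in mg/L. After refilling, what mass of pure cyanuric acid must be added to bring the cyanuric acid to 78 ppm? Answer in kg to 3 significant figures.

7.06 kg

Volume: 126,000 US gal × 3.785 L/gal = 476,910 L.
After draining 30% and refilling: 89 × 0.70 + 3 × 0.30 = 63.2 ppm.
Deficit to target: 78 − 63.2 = 14.8 mg/L.
Mass: 14.8 mg/L × 476,910 L = 7058 g cyanuric acid.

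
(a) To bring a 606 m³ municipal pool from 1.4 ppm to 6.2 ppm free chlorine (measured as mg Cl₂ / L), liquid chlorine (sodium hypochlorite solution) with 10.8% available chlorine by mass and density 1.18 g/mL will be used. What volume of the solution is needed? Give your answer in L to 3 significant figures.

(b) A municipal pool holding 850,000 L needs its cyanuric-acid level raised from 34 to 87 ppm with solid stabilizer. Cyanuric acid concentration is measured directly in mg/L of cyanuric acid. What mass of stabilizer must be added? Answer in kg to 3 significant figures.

(a) Volume: 606 m³ = 606,000 L.
(a) Chlorine deficit: 6.2 − 1.4 = 4.8 ppm = 4.8 mg/L as Cl₂.
(a) Cl₂ equivalent needed: 4.8 mg/L × 606,000 L = 2,909,000 mg = 2909 g.
(a) Product at 10.8% available chlorine: 2909 / 0.108 = 26,930 g.
(a) Volume at density 1.18 g/mL: 26,930 g ÷ 1.18 g/mL = 22,820 mL.

(b) CYA to add: (87 − 34) = 53 mg/L × 850,000 L = 45,050 g cyanuric acid.

(a) 22.8 L; (b) 45.0 kg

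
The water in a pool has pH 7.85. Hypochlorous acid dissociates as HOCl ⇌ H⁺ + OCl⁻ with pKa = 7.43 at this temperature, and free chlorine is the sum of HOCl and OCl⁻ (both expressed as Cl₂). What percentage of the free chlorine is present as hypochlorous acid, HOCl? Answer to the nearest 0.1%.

[OCl⁻]/[HOCl] = 10^(pH − pKa) = 10^(7.85 − 7.43) = 10^0.42 = 2.63.
Fraction as HOCl = 1 / (1 + 2.63) = 0.2755.

27.5%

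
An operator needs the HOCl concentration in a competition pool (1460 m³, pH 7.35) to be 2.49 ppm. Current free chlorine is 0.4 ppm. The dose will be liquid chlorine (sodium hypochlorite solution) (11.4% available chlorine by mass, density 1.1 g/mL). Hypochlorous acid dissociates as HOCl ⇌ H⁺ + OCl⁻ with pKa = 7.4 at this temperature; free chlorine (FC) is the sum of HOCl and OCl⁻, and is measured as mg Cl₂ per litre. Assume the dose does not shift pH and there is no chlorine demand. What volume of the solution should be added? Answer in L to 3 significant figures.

Volume: 1460 m³ = 1,460,000 L.
[OCl⁻]/[HOCl] = 10^(pH − pKa) = 10^(7.35 − 7.4) = 0.8913; fraction as HOCl = 1/(1 + 0.8913) = 0.5288.
Free chlorine required for 2.49 ppm HOCl: 2.49 / 0.5288 = 4.709 ppm.
FC to add: 4.709 − 0.4 = 4.309 mg/L as Cl₂.
Cl₂ equivalent: 4.309 mg/L × 1,460,000 L = 6291 g.
Product at 11.4% available Cl: 6291 / 0.114 = 55,190 g.
Volume: 55,190 g ÷ 1.1 g/mL = 50,170 mL.

50.2 L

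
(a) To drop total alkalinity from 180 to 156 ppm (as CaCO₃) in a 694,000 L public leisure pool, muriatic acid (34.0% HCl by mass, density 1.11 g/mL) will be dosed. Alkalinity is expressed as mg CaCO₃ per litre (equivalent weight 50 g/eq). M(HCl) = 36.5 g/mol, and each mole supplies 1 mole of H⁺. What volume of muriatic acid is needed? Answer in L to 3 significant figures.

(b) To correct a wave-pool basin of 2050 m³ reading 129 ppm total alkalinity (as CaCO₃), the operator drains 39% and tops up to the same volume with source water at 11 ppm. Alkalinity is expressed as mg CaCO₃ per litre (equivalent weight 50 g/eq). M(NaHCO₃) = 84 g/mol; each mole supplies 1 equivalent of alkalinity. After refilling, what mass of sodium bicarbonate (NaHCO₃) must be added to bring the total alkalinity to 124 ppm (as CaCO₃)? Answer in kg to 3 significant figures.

(a) 32.2 L; (b) 141 kg

(a) Alkalinity to neutralize: (180 − 156) = 24 mg/L as CaCO₃ × 694,000 L = 16,660 g as CaCO₃.
(a) Equivalents of H⁺ required: 16,660 ÷ 50 g/eq = 333.1 eq = 333.1 mol HCl.
(a) Mass of HCl: 333.1 × 36.5 = 12,160 g.
(a) Mass of 34.0% solution: 12,160 / 0.34 = 35,760 g.
(a) Volume: 35,760 g ÷ 1.11 g/mL = 32,220 mL.

(b) Volume: 2050 m³ = 2,050,000 L.
(b) After draining 39% and refilling: 129 × 0.61 + 11 × 0.39 = 82.98 ppm.
(b) Deficit to target: 124 − 82.98 = 41.02 mg/L.
(b) As CaCO₃: 41.02 mg/L × 2,050,000 L = 84,090 g; ÷ 50 g/eq ÷ 1 = 1682 mol NaHCO₃.
(b) Mass: 1682 × 84 = 141,300 g.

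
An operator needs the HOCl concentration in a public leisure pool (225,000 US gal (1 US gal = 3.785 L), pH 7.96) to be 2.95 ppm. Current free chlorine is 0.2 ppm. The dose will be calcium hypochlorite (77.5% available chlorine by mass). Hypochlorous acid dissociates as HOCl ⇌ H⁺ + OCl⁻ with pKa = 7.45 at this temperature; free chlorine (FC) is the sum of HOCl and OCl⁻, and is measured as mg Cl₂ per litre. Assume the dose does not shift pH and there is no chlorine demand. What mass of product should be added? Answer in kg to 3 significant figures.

Volume: 225,000 US gal × 3.785 L/gal = 851,625 L.
[OCl⁻]/[HOCl] = 10^(pH − pKa) = 10^(7.96 − 7.45) = 3.236; fraction as HOCl = 1/(1 + 3.236) = 0.2361.
Free chlorine required for 2.95 ppm HOCl: 2.95 / 0.2361 = 12.5 ppm.
FC to add: 12.5 − 0.2 = 12.3 mg/L as Cl₂.
Cl₂ equivalent: 12.3 mg/L × 851,625 L = 10,470 g.
Product at 77.5% available Cl: 10,470 / 0.775 = 13,510 g.

13.5 kg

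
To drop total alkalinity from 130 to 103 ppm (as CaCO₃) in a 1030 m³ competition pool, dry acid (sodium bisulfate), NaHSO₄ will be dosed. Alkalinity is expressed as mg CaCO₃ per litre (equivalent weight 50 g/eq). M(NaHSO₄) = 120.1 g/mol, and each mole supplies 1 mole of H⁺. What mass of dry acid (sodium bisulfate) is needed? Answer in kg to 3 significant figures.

66.8 kg

Volume: 1030 m³ = 1,030,000 L.
Alkalinity to neutralize: (130 − 103) = 27 mg/L as CaCO₃ × 1,030,000 L = 27,810 g as CaCO₃.
Equivalents of H⁺ required: 27,810 ÷ 50 g/eq = 556.2 eq = 556.2 mol NaHSO₄.
Mass of NaHSO₄: 556.2 × 120.1 = 66,800 g.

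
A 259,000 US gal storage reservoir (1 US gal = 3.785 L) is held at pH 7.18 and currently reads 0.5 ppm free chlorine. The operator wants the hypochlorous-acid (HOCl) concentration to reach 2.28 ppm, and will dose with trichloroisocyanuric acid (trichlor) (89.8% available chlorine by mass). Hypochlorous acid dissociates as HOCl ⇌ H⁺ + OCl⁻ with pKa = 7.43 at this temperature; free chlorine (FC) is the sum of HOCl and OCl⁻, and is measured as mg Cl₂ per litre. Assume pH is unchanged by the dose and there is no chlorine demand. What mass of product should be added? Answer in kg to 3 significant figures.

3.34 kg

Volume: 259,000 US gal × 3.785 L/gal = 980,315 L.
[OCl⁻]/[HOCl] = 10^(pH − pKa) = 10^(7.18 − 7.43) = 0.5623; fraction as HOCl = 1/(1 + 0.5623) = 0.6401.
Free chlorine required for 2.28 ppm HOCl: 2.28 / 0.6401 = 3.562 ppm.
FC to add: 3.562 − 0.5 = 3.062 mg/L as Cl₂.
Cl₂ equivalent: 3.062 mg/L × 980,315 L = 3002 g.
Product at 89.8% available Cl: 3002 / 0.898 = 3343 g.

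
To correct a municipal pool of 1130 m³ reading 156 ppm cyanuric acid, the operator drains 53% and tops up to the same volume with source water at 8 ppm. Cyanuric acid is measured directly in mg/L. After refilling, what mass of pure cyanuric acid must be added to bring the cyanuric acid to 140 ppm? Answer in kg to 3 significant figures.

70.6 kg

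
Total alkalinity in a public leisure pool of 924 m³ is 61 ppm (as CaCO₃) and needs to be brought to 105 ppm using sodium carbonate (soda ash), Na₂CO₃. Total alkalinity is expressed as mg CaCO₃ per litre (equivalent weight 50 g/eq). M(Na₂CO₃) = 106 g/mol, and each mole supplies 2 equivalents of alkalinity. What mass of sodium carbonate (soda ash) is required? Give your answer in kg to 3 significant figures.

Volume: 924 m³ = 924,000 L.
Alkalinity to add: (105 − 61) = 44 mg/L as CaCO₃ × 924,000 L = 40,660 g as CaCO₃.
Equivalents: 40,660 g ÷ 50 g/eq = 813.1 eq.
Each mole of Na₂CO₃ supplies 2 eq, so 813.1 / 2 = 406.6 mol.
Mass: 406.6 mol × 106 g/mol = 43,100 g.

43.1 kg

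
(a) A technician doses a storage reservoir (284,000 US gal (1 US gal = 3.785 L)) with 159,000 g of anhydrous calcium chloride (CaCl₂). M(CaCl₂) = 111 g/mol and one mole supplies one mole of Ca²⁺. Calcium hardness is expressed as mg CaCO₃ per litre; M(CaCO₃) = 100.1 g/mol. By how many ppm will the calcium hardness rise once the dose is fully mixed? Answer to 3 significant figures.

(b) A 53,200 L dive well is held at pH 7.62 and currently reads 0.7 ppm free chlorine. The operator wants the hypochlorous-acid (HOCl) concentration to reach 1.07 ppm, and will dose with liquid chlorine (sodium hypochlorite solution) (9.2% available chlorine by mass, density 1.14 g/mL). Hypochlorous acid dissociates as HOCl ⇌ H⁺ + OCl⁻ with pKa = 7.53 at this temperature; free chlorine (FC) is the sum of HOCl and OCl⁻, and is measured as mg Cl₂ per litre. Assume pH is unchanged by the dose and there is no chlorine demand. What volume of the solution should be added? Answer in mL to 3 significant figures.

(a) Volume: 284,000 US gal × 3.785 L/gal = 1,074,940 L.
(a) Moles of Ca²⁺: 159,000 g ÷ 111 g/mol = 1432 mol.
(a) As CaCO₃: 1432 mol × 100.1 g/mol = 143,400 g.
(a) Rise: 143,400 g / 1,074,940 L × 1000 = 133.4 mg/L.

(b) [OCl⁻]/[HOCl] = 10^(pH − pKa) = 10^(7.62 − 7.53) = 1.23; fraction as HOCl = 1/(1 + 1.23) = 0.4484.
(b) Free chlorine required for 1.07 ppm HOCl: 1.07 / 0.4484 = 2.386 ppm.
(b) FC to add: 2.386 − 0.7 = 1.686 mg/L as Cl₂.
(b) Cl₂ equivalent: 1.686 mg/L × 53,200 L = 89.72 g.
(b) Product at 9.2% available Cl: 89.72 / 0.092 = 975.2 g.
(b) Volume: 975.2 g ÷ 1.14 g/mL = 855.4 mL.

(a) 133 ppm; (b) 855 mL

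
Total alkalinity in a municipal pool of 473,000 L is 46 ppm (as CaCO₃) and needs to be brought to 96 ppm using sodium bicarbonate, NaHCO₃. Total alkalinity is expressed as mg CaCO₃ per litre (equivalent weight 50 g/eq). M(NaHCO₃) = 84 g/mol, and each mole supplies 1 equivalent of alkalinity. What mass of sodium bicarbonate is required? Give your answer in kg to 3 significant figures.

Alkalinity to add: (96 − 46) = 50 mg/L as CaCO₃ × 473,000 L = 23,650 g as CaCO₃.
Equivalents: 23,650 g ÷ 50 g/eq = 473 eq.
NaHCO₃ supplies 1 eq per mole → 473 mol.
Mass: 473 mol × 84 g/mol = 39,730 g.

39.7 kg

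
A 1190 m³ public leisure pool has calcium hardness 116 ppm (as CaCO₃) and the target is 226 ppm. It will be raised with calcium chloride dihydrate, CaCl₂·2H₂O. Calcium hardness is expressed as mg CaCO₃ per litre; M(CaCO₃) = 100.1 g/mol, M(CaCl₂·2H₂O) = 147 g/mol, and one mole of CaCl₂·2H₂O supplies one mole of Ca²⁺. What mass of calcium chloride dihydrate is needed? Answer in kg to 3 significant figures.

192 kg

Volume: 1190 m³ = 1,190,000 L.
Hardness to add: (226 − 116) = 110 mg/L as CaCO₃ × 1,190,000 L = 130,900 g as CaCO₃.
Moles of Ca²⁺ (1 mol Ca²⁺ ≡ 1 mol CaCO₃): 130,900 / 100.1 g/mol = 1308 mol.
Mass of CaCl₂·2H₂O: 1308 × 147 = 192,200 g.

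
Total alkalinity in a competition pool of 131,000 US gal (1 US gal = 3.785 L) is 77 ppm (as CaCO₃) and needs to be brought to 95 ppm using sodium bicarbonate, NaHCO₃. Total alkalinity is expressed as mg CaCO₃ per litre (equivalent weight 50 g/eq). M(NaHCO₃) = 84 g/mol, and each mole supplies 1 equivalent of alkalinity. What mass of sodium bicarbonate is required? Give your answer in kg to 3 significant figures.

15.0 kg

Volume: 131,000 US gal × 3.785 L/gal = 495,835 L.
Alkalinity to add: (95 − 77) = 18 mg/L as CaCO₃ × 495,835 L = 8925 g as CaCO₃.
Equivalents: 8925 g ÷ 50 g/eq = 178.5 eq.
NaHCO₃ supplies 1 eq per mole → 178.5 mol.
Mass: 178.5 mol × 84 g/mol = 14,990 g.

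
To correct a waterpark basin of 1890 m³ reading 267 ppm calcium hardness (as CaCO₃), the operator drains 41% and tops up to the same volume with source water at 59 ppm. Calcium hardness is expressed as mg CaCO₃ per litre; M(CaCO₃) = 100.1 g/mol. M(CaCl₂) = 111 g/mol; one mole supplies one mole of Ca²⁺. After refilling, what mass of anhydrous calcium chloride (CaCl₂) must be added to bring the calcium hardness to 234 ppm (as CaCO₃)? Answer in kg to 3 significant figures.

110 kg

Volume: 1890 m³ = 1,890,000 L.
After draining 41% and refilling: 267 × 0.59 + 59 × 0.41 = 181.72 ppm.
Deficit to target: 234 − 181.72 = 52.28 mg/L.
As CaCO₃: 52.28 mg/L × 1,890,000 L = 98,810 g; ÷ 100.1 = 987.1 mol Ca²⁺.
Mass: 987.1 × 111 = 109,600 g.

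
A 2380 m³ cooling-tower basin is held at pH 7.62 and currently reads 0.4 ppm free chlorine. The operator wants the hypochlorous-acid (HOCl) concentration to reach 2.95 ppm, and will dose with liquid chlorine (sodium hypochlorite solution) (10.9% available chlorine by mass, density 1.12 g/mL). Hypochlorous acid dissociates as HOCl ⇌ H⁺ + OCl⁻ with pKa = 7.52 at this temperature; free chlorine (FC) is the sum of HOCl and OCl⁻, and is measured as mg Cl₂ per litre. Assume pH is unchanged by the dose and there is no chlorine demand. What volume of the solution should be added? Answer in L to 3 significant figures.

122 L

Volume: 2380 m³ = 2,380,000 L.
[OCl⁻]/[HOCl] = 10^(pH − pKa) = 10^(7.62 − 7.52) = 1.259; fraction as HOCl = 1/(1 + 1.259) = 0.4427.
Free chlorine required for 2.95 ppm HOCl: 2.95 / 0.4427 = 6.664 ppm.
FC to add: 6.664 − 0.4 = 6.264 mg/L as Cl₂.
Cl₂ equivalent: 6.264 mg/L × 2,380,000 L = 14,910 g.
Product at 10.9% available Cl: 14,910 / 0.109 = 136,800 g.
Volume: 136,800 g ÷ 1.12 g/mL = 122,100 mL.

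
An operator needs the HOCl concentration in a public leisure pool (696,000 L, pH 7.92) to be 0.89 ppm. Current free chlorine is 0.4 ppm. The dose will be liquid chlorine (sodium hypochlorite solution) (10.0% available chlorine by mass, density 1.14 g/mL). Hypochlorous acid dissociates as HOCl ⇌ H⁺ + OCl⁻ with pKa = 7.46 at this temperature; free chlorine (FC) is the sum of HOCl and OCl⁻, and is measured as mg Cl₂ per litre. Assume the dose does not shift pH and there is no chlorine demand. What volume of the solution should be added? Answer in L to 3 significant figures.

18.7 L

[OCl⁻]/[HOCl] = 10^(pH − pKa) = 10^(7.92 − 7.46) = 2.884; fraction as HOCl = 1/(1 + 2.884) = 0.2575.
Free chlorine required for 0.89 ppm HOCl: 0.89 / 0.2575 = 3.457 ppm.
FC to add: 3.457 − 0.4 = 3.057 mg/L as Cl₂.
Cl₂ equivalent: 3.057 mg/L × 696,000 L = 2128 g.
Product at 10.0% available Cl: 2128 / 0.1 = 21,280 g.
Volume: 21,280 g ÷ 1.14 g/mL = 18,660 mL.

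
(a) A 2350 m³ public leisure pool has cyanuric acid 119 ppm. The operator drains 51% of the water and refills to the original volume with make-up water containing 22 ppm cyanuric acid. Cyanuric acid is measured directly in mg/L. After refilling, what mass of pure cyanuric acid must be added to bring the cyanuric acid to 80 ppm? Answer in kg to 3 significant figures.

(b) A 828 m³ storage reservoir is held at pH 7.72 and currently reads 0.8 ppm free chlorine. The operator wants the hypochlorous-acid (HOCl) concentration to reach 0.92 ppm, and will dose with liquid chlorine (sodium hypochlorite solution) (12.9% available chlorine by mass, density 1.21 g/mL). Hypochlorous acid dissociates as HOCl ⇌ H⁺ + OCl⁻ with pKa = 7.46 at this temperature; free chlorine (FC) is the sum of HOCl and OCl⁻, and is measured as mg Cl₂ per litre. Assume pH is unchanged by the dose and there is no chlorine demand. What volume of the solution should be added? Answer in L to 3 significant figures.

(a) 24.6 kg; (b) 9.52 L

(a) Volume: 2350 m³ = 2,350,000 L.
(a) After draining 51% and refilling: 119 × 0.49 + 22 × 0.51 = 69.53 ppm.
(a) Deficit to target: 80 − 69.53 = 10.47 mg/L.
(a) Mass: 10.47 mg/L × 2,350,000 L = 24,600 g cyanuric acid.

(b) Volume: 828 m³ = 828,000 L.
(b) [OCl⁻]/[HOCl] = 10^(pH − pKa) = 10^(7.72 − 7.46) = 1.82; fraction as HOCl = 1/(1 + 1.82) = 0.3546.
(b) Free chlorine required for 0.92 ppm HOCl: 0.92 / 0.3546 = 2.594 ppm.
(b) FC to add: 2.594 − 0.8 = 1.794 mg/L as Cl₂.
(b) Cl₂ equivalent: 1.794 mg/L × 828,000 L = 1486 g.
(b) Product at 12.9% available Cl: 1486 / 0.129 = 11,520 g.
(b) Volume: 11,520 g ÷ 1.21 g/mL = 9517 mL.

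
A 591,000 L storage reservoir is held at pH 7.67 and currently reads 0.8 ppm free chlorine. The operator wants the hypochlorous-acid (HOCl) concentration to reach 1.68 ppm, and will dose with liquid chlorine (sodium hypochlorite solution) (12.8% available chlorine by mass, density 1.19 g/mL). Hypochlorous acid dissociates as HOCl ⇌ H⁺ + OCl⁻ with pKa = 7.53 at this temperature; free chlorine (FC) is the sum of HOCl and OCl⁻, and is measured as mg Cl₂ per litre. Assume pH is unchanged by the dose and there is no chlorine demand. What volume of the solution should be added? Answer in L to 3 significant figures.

12.4 L

[OCl⁻]/[HOCl] = 10^(pH − pKa) = 10^(7.67 − 7.53) = 1.38; fraction as HOCl = 1/(1 + 1.38) = 0.4201.
Free chlorine required for 1.68 ppm HOCl: 1.68 / 0.4201 = 3.999 ppm.
FC to add: 3.999 − 0.8 = 3.199 mg/L as Cl₂.
Cl₂ equivalent: 3.199 mg/L × 591,000 L = 1891 g.
Product at 12.8% available Cl: 1891 / 0.128 = 14,770 g.
Volume: 14,770 g ÷ 1.19 g/mL = 12,410 mL.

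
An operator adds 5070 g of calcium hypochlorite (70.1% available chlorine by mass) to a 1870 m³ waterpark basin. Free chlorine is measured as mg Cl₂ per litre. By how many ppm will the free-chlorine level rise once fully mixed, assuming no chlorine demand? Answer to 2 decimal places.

Volume: 1870 m³ = 1,870,000 L.
Available chlorine delivered: 5070 g × 0.701 = 3554 g as Cl₂.
Concentration rise: 3554 g / 1,870,000 L = 1.901 mg/L = 1.90 ppm.

1.90 ppm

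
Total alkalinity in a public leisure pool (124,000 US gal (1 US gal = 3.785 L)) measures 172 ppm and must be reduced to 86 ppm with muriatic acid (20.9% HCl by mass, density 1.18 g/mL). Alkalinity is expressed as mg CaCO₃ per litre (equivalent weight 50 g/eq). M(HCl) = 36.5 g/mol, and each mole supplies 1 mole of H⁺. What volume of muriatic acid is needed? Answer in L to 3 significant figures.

119 L

Volume: 124,000 US gal × 3.785 L/gal = 469,340 L.
Alkalinity to neutralize: (172 − 86) = 86 mg/L as CaCO₃ × 469,340 L = 40,360 g as CaCO₃.
Equivalents of H⁺ required: 40,360 ÷ 50 g/eq = 807.3 eq = 807.3 mol HCl.
Mass of HCl: 807.3 × 36.5 = 29,470 g.
Mass of 20.9% solution: 29,470 / 0.209 = 141,000 g.
Volume: 141,000 g ÷ 1.18 g/mL = 119,500 mL.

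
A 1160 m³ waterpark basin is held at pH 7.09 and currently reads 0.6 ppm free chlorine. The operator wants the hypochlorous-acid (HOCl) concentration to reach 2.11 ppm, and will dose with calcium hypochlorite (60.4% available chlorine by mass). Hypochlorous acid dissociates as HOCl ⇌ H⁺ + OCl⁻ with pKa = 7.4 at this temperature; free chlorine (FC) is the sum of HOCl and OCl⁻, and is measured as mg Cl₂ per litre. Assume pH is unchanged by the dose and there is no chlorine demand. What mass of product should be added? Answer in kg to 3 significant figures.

Volume: 1160 m³ = 1,160,000 L.
[OCl⁻]/[HOCl] = 10^(pH − pKa) = 10^(7.09 − 7.4) = 0.4898; fraction as HOCl = 1/(1 + 0.4898) = 0.6712.
Free chlorine required for 2.11 ppm HOCl: 2.11 / 0.6712 = 3.143 ppm.
FC to add: 3.143 − 0.6 = 2.543 mg/L as Cl₂.
Cl₂ equivalent: 2.543 mg/L × 1,160,000 L = 2950 g.
Product at 60.4% available Cl: 2950 / 0.604 = 4885 g.

4.88 kg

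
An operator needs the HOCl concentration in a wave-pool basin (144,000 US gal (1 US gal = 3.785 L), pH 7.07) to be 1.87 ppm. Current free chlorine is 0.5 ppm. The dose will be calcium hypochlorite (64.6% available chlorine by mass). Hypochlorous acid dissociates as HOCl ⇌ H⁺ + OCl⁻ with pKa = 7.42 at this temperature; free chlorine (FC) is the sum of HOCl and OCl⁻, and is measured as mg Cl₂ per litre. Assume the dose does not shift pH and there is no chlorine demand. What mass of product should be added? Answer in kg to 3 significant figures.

1.86 kg

Volume: 144,000 US gal × 3.785 L/gal = 545,040 L.
[OCl⁻]/[HOCl] = 10^(pH − pKa) = 10^(7.07 − 7.42) = 0.4467; fraction as HOCl = 1/(1 + 0.4467) = 0.6912.
Free chlorine required for 1.87 ppm HOCl: 1.87 / 0.6912 = 2.705 ppm.
FC to add: 2.705 − 0.5 = 2.205 mg/L as Cl₂.
Cl₂ equivalent: 2.205 mg/L × 545,040 L = 1202 g.
Product at 64.6% available Cl: 1202 / 0.646 = 1861 g.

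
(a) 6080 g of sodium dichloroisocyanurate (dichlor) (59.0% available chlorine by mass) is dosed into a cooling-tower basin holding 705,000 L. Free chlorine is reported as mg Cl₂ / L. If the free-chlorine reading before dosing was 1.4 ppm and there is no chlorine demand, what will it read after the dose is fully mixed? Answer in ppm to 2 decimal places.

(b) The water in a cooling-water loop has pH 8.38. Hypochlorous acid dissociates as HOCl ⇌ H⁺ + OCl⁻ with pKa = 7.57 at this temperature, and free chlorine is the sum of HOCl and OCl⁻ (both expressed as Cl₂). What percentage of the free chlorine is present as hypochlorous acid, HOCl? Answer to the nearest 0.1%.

(a) 6.49 ppm; (b) 13.4%

(a) Available chlorine delivered: 6080 g × 0.59 = 3587 g as Cl₂.
(a) Concentration rise: 3587 g / 705,000 L = 5.088 mg/L = 5.09 ppm.
(a) Final FC: 1.4 + 5.09 = 6.49 ppm.

(b) [OCl⁻]/[HOCl] = 10^(pH − pKa) = 10^(8.38 − 7.57) = 10^0.81 = 6.457.
(b) Fraction as HOCl = 1 / (1 + 6.457) = 0.1341.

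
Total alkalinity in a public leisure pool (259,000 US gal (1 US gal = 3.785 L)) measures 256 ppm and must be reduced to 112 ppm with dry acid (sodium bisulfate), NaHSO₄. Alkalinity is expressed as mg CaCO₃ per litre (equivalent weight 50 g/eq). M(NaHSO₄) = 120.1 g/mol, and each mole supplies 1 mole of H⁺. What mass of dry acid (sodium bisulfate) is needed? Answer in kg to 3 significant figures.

339 kg

Volume: 259,000 US gal × 3.785 L/gal = 980,315 L.
Alkalinity to neutralize: (256 − 112) = 144 mg/L as CaCO₃ × 980,315 L = 141,200 g as CaCO₃.
Equivalents of H⁺ required: 141,200 ÷ 50 g/eq = 2823 eq = 2823 mol NaHSO₄.
Mass of NaHSO₄: 2823 × 120.1 = 339,100 g.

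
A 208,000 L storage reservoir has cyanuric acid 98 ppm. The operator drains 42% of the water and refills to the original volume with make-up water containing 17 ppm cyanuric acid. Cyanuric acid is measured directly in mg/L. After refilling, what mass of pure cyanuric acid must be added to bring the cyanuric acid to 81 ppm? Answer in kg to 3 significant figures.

After draining 42% and refilling: 98 × 0.58 + 17 × 0.42 = 63.98 ppm.
Deficit to target: 81 − 63.98 = 17.02 mg/L.
Mass: 17.02 mg/L × 208,000 L = 3540 g cyanuric acid.

3.54 kg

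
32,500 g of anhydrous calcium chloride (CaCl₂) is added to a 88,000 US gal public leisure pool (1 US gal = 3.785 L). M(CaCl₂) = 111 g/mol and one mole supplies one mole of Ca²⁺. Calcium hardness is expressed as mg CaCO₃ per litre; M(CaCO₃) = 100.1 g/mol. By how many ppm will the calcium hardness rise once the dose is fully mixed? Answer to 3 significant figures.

88.0 ppm

Volume: 88,000 US gal × 3.785 L/gal = 333,080 L.
Moles of Ca²⁺: 32,500 g ÷ 111 g/mol = 292.8 mol.
As CaCO₃: 292.8 mol × 100.1 g/mol = 29,310 g.
Rise: 29,310 g / 333,080 L × 1000 = 87.99 mg/L.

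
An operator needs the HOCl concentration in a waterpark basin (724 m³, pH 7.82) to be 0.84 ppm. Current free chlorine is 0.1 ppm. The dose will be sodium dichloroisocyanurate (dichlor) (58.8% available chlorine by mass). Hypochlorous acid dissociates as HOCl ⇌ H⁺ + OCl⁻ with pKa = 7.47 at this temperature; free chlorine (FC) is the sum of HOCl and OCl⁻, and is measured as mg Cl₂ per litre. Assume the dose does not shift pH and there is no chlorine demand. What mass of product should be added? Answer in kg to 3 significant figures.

Volume: 724 m³ = 724,000 L.
[OCl⁻]/[HOCl] = 10^(pH − pKa) = 10^(7.82 − 7.47) = 2.239; fraction as HOCl = 1/(1 + 2.239) = 0.3088.
Free chlorine required for 0.84 ppm HOCl: 0.84 / 0.3088 = 2.721 ppm.
FC to add: 2.721 − 0.1 = 2.621 mg/L as Cl₂.
Cl₂ equivalent: 2.621 mg/L × 724,000 L = 1897 g.
Product at 58.8% available Cl: 1897 / 0.588 = 3227 g.

3.23 kg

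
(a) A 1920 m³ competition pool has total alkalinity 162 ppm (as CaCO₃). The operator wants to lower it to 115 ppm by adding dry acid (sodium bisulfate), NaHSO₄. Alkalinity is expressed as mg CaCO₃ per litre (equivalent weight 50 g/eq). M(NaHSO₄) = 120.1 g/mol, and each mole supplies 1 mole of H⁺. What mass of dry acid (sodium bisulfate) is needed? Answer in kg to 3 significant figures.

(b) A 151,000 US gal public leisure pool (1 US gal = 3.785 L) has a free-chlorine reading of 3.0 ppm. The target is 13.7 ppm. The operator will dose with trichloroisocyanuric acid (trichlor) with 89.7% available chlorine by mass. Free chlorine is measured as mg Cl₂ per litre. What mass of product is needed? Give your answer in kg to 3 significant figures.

(a) 217 kg; (b) 6.82 kg

(a) Volume: 1920 m³ = 1,920,000 L.
(a) Alkalinity to neutralize: (162 − 115) = 47 mg/L as CaCO₃ × 1,920,000 L = 90,240 g as CaCO₃.
(a) Equivalents of H⁺ required: 90,240 ÷ 50 g/eq = 1805 eq = 1805 mol NaHSO₄.
(a) Mass of NaHSO₄: 1805 × 120.1 = 216,800 g.

(b) Volume: 151,000 US gal × 3.785 L/gal = 571,535 L.
(b) Chlorine deficit: 13.7 − 3.0 = 10.7 ppm = 10.7 mg/L as Cl₂.
(b) Cl₂ equivalent needed: 10.7 mg/L × 571,535 L = 6,115,000 mg = 6115 g.
(b) Product at 89.7% available chlorine: 6115 / 0.897 = 6818 g.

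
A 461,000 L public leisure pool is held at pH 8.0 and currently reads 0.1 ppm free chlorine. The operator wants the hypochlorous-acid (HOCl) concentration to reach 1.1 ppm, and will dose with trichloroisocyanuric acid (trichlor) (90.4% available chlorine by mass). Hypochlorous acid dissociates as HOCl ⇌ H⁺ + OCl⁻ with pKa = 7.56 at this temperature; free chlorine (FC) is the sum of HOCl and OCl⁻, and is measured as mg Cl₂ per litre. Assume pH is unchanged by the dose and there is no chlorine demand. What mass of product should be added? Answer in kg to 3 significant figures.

2.05 kg

[OCl⁻]/[HOCl] = 10^(pH − pKa) = 10^(8.0 − 7.56) = 2.754; fraction as HOCl = 1/(1 + 2.754) = 0.2664.
Free chlorine required for 1.1 ppm HOCl: 1.1 / 0.2664 = 4.13 ppm.
FC to add: 4.13 − 0.1 = 4.03 mg/L as Cl₂.
Cl₂ equivalent: 4.03 mg/L × 461,000 L = 1858 g.
Product at 90.4% available Cl: 1858 / 0.904 = 2055 g.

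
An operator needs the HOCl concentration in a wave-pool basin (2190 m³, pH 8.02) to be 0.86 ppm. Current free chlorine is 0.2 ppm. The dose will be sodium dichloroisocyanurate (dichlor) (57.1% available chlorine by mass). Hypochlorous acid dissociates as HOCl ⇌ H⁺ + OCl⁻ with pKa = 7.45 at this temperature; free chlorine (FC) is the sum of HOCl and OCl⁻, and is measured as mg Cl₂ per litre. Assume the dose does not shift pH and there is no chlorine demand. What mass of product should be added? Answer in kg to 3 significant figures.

Volume: 2190 m³ = 2,190,000 L.
[OCl⁻]/[HOCl] = 10^(pH − pKa) = 10^(8.02 − 7.45) = 3.715; fraction as HOCl = 1/(1 + 3.715) = 0.2121.
Free chlorine required for 0.86 ppm HOCl: 0.86 / 0.2121 = 4.055 ppm.
FC to add: 4.055 − 0.2 = 3.855 mg/L as Cl₂.
Cl₂ equivalent: 3.855 mg/L × 2,190,000 L = 8443 g.
Product at 57.1% available Cl: 8443 / 0.571 = 14,790 g.

14.8 kg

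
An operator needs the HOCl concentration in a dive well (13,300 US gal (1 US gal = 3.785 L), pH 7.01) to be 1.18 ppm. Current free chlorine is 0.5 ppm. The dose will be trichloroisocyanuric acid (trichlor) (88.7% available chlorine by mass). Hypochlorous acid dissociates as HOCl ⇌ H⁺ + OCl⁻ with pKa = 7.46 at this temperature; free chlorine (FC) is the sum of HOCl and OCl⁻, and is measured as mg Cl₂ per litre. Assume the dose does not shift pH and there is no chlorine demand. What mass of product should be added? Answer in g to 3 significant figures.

62.4 g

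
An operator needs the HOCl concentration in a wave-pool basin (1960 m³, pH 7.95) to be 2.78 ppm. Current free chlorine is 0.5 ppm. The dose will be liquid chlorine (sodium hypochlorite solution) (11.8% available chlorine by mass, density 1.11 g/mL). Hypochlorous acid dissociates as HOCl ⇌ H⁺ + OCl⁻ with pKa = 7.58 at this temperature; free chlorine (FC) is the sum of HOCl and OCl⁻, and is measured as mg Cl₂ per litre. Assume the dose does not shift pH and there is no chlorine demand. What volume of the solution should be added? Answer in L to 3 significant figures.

132 L

Volume: 1960 m³ = 1,960,000 L.
[OCl⁻]/[HOCl] = 10^(pH − pKa) = 10^(7.95 − 7.58) = 2.344; fraction as HOCl = 1/(1 + 2.344) = 0.299.
Free chlorine required for 2.78 ppm HOCl: 2.78 / 0.299 = 9.297 ppm.
FC to add: 9.297 − 0.5 = 8.797 mg/L as Cl₂.
Cl₂ equivalent: 8.797 mg/L × 1,960,000 L = 17,240 g.
Product at 11.8% available Cl: 17,240 / 0.118 = 146,100 g.
Volume: 146,100 g ÷ 1.11 g/mL = 131,600 mL.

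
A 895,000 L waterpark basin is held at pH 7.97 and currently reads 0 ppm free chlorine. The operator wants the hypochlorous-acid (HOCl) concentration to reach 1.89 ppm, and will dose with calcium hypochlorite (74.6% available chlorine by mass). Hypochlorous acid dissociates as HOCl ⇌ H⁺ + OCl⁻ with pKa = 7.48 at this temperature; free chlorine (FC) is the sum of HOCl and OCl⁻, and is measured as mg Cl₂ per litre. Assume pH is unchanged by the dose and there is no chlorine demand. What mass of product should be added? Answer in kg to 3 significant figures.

9.27 kg

[OCl⁻]/[HOCl] = 10^(pH − pKa) = 10^(7.97 − 7.48) = 3.09; fraction as HOCl = 1/(1 + 3.09) = 0.2445.
Free chlorine required for 1.89 ppm HOCl: 1.89 / 0.2445 = 7.731 ppm.
FC to add: 7.731 − 0 = 7.731 mg/L as Cl₂.
Cl₂ equivalent: 7.731 mg/L × 895,000 L = 6919 g.
Product at 74.6% available Cl: 6919 / 0.746 = 9275 g.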